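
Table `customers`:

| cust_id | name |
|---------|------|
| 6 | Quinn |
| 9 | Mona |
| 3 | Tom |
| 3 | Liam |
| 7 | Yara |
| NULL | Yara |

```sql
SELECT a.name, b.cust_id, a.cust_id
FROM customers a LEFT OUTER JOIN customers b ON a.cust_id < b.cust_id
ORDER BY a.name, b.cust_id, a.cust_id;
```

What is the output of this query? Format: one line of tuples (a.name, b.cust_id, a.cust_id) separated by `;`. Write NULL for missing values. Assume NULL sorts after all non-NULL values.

(Liam, 6, 3); (Liam, 7, 3); (Liam, 9, 3); (Mona, NULL, 9); (Quinn, 7, 6); (Quinn, 9, 6); (Tom, 6, 3); (Tom, 7, 3); (Tom, 9, 3); (Yara, 9, 7); (Yara, NULL, NULL)

LEFT JOIN keeps every row from `customers a`; unmatched rows get NULL for `customers b`'s columns.
Matching on a.cust_id < b.cust_id. A NULL in a compared column never satisfies the condition.
Matched pairs: 9; unmatched a rows kept: 2.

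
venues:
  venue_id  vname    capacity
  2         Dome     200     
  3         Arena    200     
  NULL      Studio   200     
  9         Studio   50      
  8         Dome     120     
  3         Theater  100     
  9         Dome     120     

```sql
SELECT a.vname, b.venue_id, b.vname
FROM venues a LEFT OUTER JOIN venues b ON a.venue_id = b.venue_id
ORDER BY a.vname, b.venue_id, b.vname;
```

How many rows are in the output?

11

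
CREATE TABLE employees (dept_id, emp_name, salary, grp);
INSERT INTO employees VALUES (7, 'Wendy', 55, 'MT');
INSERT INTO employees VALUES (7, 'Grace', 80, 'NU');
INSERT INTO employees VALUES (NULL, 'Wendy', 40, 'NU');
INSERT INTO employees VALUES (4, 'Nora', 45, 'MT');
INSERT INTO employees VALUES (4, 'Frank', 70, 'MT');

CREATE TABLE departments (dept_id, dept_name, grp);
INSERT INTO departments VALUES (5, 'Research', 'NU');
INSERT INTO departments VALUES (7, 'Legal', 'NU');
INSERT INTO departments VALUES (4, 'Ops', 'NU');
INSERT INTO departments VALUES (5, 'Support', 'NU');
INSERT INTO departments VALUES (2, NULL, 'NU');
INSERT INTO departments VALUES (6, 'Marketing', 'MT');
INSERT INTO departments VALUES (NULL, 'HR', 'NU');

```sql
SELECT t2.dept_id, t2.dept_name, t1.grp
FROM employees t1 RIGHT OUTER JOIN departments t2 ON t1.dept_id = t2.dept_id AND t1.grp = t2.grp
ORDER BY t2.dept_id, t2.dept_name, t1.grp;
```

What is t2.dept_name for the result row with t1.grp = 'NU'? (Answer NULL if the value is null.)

Legal

RIGHT JOIN keeps every row from `departments`; unmatched rows get NULL for `employees`'s columns.
Matching on t1.dept_id = t2.dept_id AND t1.grp = t2.grp. A NULL in a compared column never satisfies the condition.
- t1[0] dept_id=7, grp=MT → no match.
- t1[1] dept_id=7, grp=NU → 1 match(es) in t2 → 1 row(s).
- t1[2] dept_id=NULL, grp=NU → no match.
- t1[3] dept_id=4, grp=MT → no match.
- t1[4] dept_id=4, grp=MT → no match.
- 6 t2 row(s) had no t1 match → kept, t1 columns NULL.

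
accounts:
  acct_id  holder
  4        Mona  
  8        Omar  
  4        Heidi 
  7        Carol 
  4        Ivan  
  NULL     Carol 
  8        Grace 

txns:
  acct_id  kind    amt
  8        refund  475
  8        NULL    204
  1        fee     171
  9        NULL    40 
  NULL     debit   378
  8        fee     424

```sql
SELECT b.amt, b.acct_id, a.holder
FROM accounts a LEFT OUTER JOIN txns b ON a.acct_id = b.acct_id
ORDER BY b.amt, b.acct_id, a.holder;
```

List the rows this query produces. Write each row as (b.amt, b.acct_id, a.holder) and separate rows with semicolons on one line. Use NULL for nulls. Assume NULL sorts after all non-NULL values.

LEFT JOIN keeps every row from `accounts`; unmatched rows get NULL for `txns`'s columns.
Matching on a.acct_id = b.acct_id. A NULL in a compared column never satisfies the condition.
Matched pairs: 6; unmatched a rows kept: 5.

(204, 8, Grace); (204, 8, Omar); (424, 8, Grace); (424, 8, Omar); (475, 8, Grace); (475, 8, Omar); (NULL, NULL, Carol); (NULL, NULL, Carol); (NULL, NULL, Heidi); (NULL, NULL, Ivan); (NULL, NULL, Mona)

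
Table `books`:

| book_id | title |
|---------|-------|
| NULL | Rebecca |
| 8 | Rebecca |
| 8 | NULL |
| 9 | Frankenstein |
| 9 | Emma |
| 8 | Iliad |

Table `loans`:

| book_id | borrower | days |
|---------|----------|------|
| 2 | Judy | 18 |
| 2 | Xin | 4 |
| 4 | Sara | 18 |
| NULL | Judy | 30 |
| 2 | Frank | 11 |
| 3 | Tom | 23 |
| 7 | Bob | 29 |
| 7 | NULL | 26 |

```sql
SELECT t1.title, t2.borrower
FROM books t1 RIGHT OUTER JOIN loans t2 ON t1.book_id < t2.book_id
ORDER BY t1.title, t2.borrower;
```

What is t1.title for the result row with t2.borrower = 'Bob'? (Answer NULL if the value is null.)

NULL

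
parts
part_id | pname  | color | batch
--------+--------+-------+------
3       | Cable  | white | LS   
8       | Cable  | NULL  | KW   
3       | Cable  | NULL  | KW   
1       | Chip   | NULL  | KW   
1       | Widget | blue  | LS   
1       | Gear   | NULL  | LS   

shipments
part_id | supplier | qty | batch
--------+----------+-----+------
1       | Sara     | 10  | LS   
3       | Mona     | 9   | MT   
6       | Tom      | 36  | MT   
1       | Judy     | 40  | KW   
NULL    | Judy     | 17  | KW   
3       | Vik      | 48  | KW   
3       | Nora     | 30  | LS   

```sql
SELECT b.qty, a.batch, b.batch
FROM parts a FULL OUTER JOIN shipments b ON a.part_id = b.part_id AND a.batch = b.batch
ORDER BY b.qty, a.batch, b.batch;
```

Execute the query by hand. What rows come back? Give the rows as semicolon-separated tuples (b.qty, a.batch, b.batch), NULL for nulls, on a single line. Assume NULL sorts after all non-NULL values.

(9, NULL, MT); (10, LS, LS); (10, LS, LS); (17, NULL, KW); (30, LS, LS); (36, NULL, MT); (40, KW, KW); (48, KW, KW); (NULL, KW, NULL)

FULL OUTER JOIN keeps every row from both sides; unmatched rows get NULL for the other side's columns.
Matching on a.part_id = b.part_id AND a.batch = b.batch. A NULL in a compared column never satisfies the condition.
- a[0] part_id=3, batch=LS → 1 match(es) in b → 1 row(s).
- a[1] part_id=8, batch=KW → no match; kept with NULLs on the b side.
- a[2] part_id=3, batch=KW → 1 match(es) in b → 1 row(s).
- a[3] part_id=1, batch=KW → 1 match(es) in b → 1 row(s).
- a[4] part_id=1, batch=LS → 1 match(es) in b → 1 row(s).
- a[5] part_id=1, batch=LS → 1 match(es) in b → 1 row(s).
- 3 b row(s) had no a match → kept, a columns NULL.
After projecting and ordering:
b.qty | a.batch | b.batch
9 | NULL | MT
10 | LS | LS
10 | LS | LS
17 | NULL | KW
30 | LS | LS
36 | NULL | MT
40 | KW | KW
48 | KW | KW
NULL | KW | NULL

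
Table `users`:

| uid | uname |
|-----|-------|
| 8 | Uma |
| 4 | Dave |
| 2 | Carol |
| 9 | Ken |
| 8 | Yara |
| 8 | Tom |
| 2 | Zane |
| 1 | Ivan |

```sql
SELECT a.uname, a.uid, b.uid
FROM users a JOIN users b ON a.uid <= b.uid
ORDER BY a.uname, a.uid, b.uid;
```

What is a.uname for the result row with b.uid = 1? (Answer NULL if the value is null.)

Ivan

INNER JOIN keeps only pairs where the ON condition holds.
Matching on a.uid <= b.uid.
- a[0] uid=8 → 4 match(es) in b → 4 row(s).
- a[1] uid=4 → 5 match(es) in b → 5 row(s).
- a[2] uid=2 → 7 match(es) in b → 7 row(s).
- a[3] uid=9 → 1 match(es) in b → 1 row(s).
- a[4] uid=8 → 4 match(es) in b → 4 row(s).
- a[5] uid=8 → 4 match(es) in b → 4 row(s).
- a[6] uid=2 → 7 match(es) in b → 7 row(s).
- a[7] uid=1 → 8 match(es) in b → 8 row(s).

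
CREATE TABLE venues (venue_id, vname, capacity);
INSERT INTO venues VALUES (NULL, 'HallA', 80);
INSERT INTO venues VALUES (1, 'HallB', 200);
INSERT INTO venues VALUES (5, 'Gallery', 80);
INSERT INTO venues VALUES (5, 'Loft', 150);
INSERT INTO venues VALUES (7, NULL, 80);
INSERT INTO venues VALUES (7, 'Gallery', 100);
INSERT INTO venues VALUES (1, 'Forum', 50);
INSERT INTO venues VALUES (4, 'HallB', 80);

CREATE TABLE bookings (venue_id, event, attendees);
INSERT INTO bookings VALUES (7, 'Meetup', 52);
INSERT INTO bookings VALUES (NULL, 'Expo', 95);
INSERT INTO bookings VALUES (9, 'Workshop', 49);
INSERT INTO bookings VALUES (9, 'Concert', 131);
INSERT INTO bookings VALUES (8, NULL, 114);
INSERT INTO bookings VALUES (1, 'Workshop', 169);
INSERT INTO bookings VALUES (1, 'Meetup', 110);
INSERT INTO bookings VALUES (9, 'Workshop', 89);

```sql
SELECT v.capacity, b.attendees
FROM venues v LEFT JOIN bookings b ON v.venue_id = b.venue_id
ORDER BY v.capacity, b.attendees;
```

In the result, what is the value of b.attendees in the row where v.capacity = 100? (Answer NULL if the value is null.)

LEFT JOIN keeps every row from `venues`; unmatched rows get NULL for `bookings`'s columns.
Matching on v.venue_id = b.venue_id. A NULL in a compared column never satisfies the condition.
- v row (venue_id=NULL): no match → kept, b columns NULL.
- v row (venue_id=1): matches 2 b row(s) → 2 output row(s).
- v row (venue_id=5): no match → kept, b columns NULL.
- v row (venue_id=5): no match → kept, b columns NULL.
- v row (venue_id=7): matches 1 b row(s) → 1 output row(s).
- v row (venue_id=7): matches 1 b row(s) → 1 output row(s).
- v row (venue_id=1): matches 2 b row(s) → 2 output row(s).
- v row (venue_id=4): no match → kept, b columns NULL.

52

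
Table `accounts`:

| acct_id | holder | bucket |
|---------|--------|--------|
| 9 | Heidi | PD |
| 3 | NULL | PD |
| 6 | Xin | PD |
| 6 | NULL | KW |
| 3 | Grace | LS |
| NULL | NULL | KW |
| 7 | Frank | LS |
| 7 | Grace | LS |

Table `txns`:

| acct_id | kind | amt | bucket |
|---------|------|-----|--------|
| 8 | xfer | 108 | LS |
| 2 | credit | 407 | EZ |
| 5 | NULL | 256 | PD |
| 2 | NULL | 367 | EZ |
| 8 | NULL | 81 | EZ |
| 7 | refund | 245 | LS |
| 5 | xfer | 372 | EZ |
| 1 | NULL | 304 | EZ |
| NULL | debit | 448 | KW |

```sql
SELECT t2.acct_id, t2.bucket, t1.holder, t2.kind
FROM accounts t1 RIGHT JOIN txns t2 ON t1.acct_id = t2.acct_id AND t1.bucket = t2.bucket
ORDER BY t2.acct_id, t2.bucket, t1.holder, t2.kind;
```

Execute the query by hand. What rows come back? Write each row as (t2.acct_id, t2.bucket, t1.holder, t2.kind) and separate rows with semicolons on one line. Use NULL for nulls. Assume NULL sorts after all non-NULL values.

(1, EZ, NULL, NULL); (2, EZ, NULL, credit); (2, EZ, NULL, NULL); (5, EZ, NULL, xfer); (5, PD, NULL, NULL); (7, LS, Frank, refund); (7, LS, Grace, refund); (8, EZ, NULL, NULL); (8, LS, NULL, xfer); (NULL, KW, NULL, debit)

RIGHT JOIN keeps every row from `txns`; unmatched rows get NULL for `accounts`'s columns.
Matching on t1.acct_id = t2.acct_id AND t1.bucket = t2.bucket. A NULL in a compared column never satisfies the condition.
- t1 row (acct_id=9, bucket=PD): no match.
- t1 row (acct_id=3, bucket=PD): no match.
- t1 row (acct_id=6, bucket=PD): no match.
- t1 row (acct_id=6, bucket=KW): no match.
- t1 row (acct_id=3, bucket=LS): no match.
- t1 row (acct_id=NULL, bucket=KW): no match.
- t1 row (acct_id=7, bucket=LS): matches 1 t2 row(s) → 1 output row(s).
- t1 row (acct_id=7, bucket=LS): matches 1 t2 row(s) → 1 output row(s).
- 8 row(s) from t2 found no t1 partner → padded with NULL.
After projecting and ordering:
t2.acct_id | t2.bucket | t1.holder | t2.kind
1 | EZ | NULL | NULL
2 | EZ | NULL | credit
2 | EZ | NULL | NULL
5 | EZ | NULL | xfer
5 | PD | NULL | NULL
7 | LS | Frank | refund
7 | LS | Grace | refund
8 | EZ | NULL | NULL
8 | LS | NULL | xfer
NULL | KW | NULL | debit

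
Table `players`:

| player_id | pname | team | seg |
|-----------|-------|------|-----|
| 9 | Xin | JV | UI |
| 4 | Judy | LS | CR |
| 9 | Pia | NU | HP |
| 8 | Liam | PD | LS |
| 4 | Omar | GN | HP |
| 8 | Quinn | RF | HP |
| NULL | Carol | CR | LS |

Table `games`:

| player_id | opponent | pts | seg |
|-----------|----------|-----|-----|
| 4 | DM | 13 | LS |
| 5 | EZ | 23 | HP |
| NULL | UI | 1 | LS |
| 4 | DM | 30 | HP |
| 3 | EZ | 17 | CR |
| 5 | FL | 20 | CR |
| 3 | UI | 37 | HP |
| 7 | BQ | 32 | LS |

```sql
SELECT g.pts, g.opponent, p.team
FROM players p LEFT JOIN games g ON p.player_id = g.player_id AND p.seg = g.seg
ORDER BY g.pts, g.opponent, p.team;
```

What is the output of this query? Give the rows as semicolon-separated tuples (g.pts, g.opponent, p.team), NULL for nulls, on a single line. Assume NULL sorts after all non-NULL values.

(30, DM, GN); (NULL, NULL, CR); (NULL, NULL, JV); (NULL, NULL, LS); (NULL, NULL, NU); (NULL, NULL, PD); (NULL, NULL, RF)

LEFT JOIN keeps every row from `players`; unmatched rows get NULL for `games`'s columns.
Matching on p.player_id = g.player_id AND p.seg = g.seg. A NULL in a compared column never satisfies the condition.
Matched pairs: 1; unmatched p rows kept: 6.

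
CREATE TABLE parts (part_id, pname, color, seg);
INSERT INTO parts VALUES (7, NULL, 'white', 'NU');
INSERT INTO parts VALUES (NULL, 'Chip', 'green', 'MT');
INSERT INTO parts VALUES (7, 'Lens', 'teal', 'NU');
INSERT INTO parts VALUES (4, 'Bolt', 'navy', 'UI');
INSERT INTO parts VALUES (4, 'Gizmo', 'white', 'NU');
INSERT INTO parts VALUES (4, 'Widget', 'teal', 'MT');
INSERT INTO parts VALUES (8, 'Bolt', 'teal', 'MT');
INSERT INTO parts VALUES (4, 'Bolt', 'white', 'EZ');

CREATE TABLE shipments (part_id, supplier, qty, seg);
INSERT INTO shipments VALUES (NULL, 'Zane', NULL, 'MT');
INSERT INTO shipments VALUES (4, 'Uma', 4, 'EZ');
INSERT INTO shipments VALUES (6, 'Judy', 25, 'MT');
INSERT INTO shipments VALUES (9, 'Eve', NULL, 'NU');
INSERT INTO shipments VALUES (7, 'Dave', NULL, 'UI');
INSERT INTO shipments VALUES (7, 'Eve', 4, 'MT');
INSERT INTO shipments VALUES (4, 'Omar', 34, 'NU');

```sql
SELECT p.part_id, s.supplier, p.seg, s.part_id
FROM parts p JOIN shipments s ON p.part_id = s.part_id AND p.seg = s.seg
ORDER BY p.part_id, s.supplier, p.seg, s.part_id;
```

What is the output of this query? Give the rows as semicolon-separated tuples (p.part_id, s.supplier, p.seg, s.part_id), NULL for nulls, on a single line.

INNER JOIN keeps only pairs where the ON condition holds.
Matching on p.part_id = s.part_id AND p.seg = s.seg. A NULL in a compared column never satisfies the condition.
- p (part_id=7, seg=NU) has no partner → excluded.
- p (part_id=NULL, seg=MT) has no partner → excluded.
- p (part_id=7, seg=NU) has no partner → excluded.
- p (part_id=4, seg=UI) has no partner → excluded.
- p (part_id=4, seg=NU) pairs with 1 row(s) of s.
- p (part_id=4, seg=MT) has no partner → excluded.
- p (part_id=8, seg=MT) has no partner → excluded.
- p (part_id=4, seg=EZ) pairs with 1 row(s) of s.
After projecting and ordering:
p.part_id | s.supplier | p.seg | s.part_id
4 | Omar | NU | 4
4 | Uma | EZ | 4

(4, Omar, NU, 4); (4, Uma, EZ, 4)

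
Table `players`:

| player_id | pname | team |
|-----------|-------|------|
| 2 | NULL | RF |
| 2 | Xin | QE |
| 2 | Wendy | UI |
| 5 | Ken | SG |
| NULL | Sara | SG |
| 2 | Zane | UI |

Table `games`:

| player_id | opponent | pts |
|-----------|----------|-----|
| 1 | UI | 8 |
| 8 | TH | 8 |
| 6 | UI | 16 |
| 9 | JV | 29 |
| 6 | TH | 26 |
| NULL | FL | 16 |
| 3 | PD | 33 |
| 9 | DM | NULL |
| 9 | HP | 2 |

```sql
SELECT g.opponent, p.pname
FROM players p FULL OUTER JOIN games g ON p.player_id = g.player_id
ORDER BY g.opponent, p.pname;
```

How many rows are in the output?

FULL OUTER JOIN keeps every row from both sides; unmatched rows get NULL for the other side's columns.
Matching on p.player_id = g.player_id. A NULL in a compared column never satisfies the condition.
Matched pairs: 0; unmatched p rows kept: 6; unmatched g rows kept: 9.
Total: 0 matched + 15 padded = 15 rows.

15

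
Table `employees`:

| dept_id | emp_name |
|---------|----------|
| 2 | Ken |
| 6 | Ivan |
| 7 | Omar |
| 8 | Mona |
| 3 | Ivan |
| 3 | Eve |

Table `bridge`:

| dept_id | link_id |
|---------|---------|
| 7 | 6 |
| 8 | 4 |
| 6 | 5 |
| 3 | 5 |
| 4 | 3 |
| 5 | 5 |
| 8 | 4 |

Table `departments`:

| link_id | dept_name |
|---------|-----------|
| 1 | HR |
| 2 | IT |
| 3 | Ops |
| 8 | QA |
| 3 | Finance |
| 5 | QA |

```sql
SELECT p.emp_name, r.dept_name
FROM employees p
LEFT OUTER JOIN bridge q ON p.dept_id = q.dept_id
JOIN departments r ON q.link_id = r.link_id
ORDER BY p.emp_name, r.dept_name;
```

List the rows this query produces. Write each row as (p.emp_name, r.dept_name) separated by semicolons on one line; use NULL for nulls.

(Eve, QA); (Ivan, QA); (Ivan, QA)

Evaluate left to right. First `employees p LEFT JOIN bridge q` on dept_id: 7 row(s).
Then INNER JOIN `departments r` on link_id: keep only rows whose q.link_id appears in r.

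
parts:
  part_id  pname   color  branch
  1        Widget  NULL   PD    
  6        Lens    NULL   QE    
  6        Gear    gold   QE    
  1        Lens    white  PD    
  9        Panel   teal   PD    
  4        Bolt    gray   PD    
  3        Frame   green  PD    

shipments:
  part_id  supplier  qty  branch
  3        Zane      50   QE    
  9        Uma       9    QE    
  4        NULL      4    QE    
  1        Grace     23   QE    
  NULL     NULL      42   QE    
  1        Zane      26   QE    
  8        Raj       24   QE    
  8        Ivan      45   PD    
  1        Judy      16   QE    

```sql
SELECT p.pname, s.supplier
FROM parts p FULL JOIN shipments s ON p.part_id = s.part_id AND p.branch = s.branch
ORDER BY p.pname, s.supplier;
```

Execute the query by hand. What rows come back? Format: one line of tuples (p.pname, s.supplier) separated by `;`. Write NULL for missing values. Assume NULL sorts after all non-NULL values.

(Bolt, NULL); (Frame, NULL); (Gear, NULL); (Lens, NULL); (Lens, NULL); (Panel, NULL); (Widget, NULL); (NULL, Grace); (NULL, Ivan); (NULL, Judy); (NULL, Raj); (NULL, Uma); (NULL, Zane); (NULL, Zane); (NULL, NULL); (NULL, NULL)

FULL OUTER JOIN keeps every row from both sides; unmatched rows get NULL for the other side's columns.
Matching on p.part_id = s.part_id AND p.branch = s.branch. A NULL in a compared column never satisfies the condition.
- p row (part_id=1, branch=PD): no match → kept, s columns NULL.
- p row (part_id=6, branch=QE): no match → kept, s columns NULL.
- p row (part_id=6, branch=QE): no match → kept, s columns NULL.
- p row (part_id=1, branch=PD): no match → kept, s columns NULL.
- p row (part_id=9, branch=PD): no match → kept, s columns NULL.
- p row (part_id=4, branch=PD): no match → kept, s columns NULL.
- p row (part_id=3, branch=PD): no match → kept, s columns NULL.
- 9 s row(s) had no p match → kept, p columns NULL.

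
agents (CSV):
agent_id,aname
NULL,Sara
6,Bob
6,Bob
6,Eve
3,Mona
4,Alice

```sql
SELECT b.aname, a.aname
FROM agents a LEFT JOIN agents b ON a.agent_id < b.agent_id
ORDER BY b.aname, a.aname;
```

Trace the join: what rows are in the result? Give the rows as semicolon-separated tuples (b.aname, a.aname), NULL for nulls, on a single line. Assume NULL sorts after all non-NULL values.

(Alice, Mona); (Bob, Alice); (Bob, Alice); (Bob, Mona); (Bob, Mona); (Eve, Alice); (Eve, Mona); (NULL, Bob); (NULL, Bob); (NULL, Eve); (NULL, Sara)

LEFT JOIN keeps every row from `agents a`; unmatched rows get NULL for `agents b`'s columns.
Matching on a.agent_id < b.agent_id. A NULL in a compared column never satisfies the condition.
- a row (agent_id=NULL): no match → kept, b columns NULL.
- a row (agent_id=6): no match → kept, b columns NULL.
- a row (agent_id=6): no match → kept, b columns NULL.
- a row (agent_id=6): no match → kept, b columns NULL.
- a row (agent_id=3): matches 4 b row(s) → 4 output row(s).
- a row (agent_id=4): matches 3 b row(s) → 3 output row(s).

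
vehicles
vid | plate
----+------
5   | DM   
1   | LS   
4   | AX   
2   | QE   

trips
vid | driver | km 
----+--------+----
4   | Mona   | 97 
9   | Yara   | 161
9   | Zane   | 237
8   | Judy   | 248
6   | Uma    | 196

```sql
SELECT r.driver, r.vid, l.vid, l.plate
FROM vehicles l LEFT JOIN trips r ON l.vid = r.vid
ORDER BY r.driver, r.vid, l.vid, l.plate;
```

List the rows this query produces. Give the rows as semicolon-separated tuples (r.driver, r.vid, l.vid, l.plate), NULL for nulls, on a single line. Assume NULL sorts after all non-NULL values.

LEFT JOIN keeps every row from `vehicles`; unmatched rows get NULL for `trips`'s columns.
Matching on l.vid = r.vid.
Matched pairs: 1; unmatched l rows kept: 3.

(Mona, 4, 4, AX); (NULL, NULL, 1, LS); (NULL, NULL, 2, QE); (NULL, NULL, 5, DM)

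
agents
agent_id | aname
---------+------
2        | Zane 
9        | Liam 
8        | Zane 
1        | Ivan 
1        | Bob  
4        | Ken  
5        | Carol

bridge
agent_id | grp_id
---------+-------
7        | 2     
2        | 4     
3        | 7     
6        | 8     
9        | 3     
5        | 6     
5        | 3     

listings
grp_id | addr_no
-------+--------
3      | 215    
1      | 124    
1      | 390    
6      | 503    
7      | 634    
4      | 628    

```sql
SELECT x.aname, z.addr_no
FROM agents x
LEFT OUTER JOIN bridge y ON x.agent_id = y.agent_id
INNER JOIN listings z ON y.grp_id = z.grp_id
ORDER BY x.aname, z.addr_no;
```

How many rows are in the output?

4

Joins associate left-to-right: agents LEFT JOIN bridge on agent_id gives 8 intermediate row(s).
Then INNER JOIN `listings z` on grp_id: keep only rows whose y.grp_id appears in z.
Result: 4 row(s).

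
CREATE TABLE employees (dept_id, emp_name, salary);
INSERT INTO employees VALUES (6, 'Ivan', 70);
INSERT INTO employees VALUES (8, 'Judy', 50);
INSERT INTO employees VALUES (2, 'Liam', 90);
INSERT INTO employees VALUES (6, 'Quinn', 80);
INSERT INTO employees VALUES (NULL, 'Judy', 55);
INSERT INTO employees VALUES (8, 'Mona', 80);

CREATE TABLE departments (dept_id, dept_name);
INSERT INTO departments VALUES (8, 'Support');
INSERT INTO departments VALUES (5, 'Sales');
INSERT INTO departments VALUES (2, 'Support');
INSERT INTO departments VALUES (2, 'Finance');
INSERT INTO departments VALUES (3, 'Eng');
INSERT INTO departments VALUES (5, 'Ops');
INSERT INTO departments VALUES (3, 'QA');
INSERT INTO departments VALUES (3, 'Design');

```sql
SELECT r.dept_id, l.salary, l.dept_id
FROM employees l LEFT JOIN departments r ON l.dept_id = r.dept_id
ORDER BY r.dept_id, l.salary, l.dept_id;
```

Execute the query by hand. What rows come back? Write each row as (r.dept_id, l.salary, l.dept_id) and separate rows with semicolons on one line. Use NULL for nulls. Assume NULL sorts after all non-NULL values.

LEFT JOIN keeps every row from `employees`; unmatched rows get NULL for `departments`'s columns.
Matching on l.dept_id = r.dept_id. A NULL in a compared column never satisfies the condition.
- dept_id=6: no r row matches, row kept with r columns NULL.
- dept_id=8: 1 matching r row(s), so 1 row(s) emitted.
- dept_id=2: 2 matching r row(s), so 2 row(s) emitted.
- dept_id=6: no r row matches, row kept with r columns NULL.
- dept_id=NULL: no r row matches, row kept with r columns NULL.
- dept_id=8: 1 matching r row(s), so 1 row(s) emitted.
After projecting and ordering:
r.dept_id | l.salary | l.dept_id
2 | 90 | 2
2 | 90 | 2
8 | 50 | 8
8 | 80 | 8
NULL | 55 | NULL
NULL | 70 | 6
NULL | 80 | 6

(2, 90, 2); (2, 90, 2); (8, 50, 8); (8, 80, 8); (NULL, 55, NULL); (NULL, 70, 6); (NULL, 80, 6)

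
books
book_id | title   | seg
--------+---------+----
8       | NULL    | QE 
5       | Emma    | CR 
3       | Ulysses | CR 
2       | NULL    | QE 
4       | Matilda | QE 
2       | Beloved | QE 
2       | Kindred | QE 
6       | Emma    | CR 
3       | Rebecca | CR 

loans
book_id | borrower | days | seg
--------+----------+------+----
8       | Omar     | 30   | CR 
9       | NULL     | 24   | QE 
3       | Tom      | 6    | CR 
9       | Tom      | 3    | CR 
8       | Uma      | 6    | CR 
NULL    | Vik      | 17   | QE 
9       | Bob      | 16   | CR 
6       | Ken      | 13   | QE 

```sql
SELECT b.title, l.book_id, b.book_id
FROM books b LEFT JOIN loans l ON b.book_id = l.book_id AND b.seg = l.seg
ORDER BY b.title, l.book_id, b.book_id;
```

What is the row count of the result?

9

LEFT JOIN keeps every row from `books`; unmatched rows get NULL for `loans`'s columns.
Matching on b.book_id = l.book_id AND b.seg = l.seg. A NULL in a compared column never satisfies the condition.
- b (book_id=8, seg=QE) has no partner → padded with NULL.
- b (book_id=5, seg=CR) has no partner → padded with NULL.
- b (book_id=3, seg=CR) pairs with 1 row(s) of l.
- b (book_id=2, seg=QE) has no partner → padded with NULL.
- b (book_id=4, seg=QE) has no partner → padded with NULL.
- b (book_id=2, seg=QE) has no partner → padded with NULL.
- b (book_id=2, seg=QE) has no partner → padded with NULL.
- b (book_id=6, seg=CR) has no partner → padded with NULL.
- b (book_id=3, seg=CR) pairs with 1 row(s) of l.
Total: 2 matched + 7 padded = 9 rows.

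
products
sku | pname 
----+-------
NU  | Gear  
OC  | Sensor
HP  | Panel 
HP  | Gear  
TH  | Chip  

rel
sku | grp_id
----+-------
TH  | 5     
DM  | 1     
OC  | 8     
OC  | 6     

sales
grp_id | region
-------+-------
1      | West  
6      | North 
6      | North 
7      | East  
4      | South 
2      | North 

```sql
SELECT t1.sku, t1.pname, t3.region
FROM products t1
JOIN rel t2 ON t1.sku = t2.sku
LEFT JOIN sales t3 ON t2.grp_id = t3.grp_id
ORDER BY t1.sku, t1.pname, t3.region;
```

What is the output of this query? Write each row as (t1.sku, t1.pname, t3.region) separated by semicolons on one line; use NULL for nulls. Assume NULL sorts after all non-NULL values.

(OC, Sensor, North); (OC, Sensor, North); (OC, Sensor, NULL); (TH, Chip, NULL)

Step 1 — t1 INNER JOIN t2 on sku → 3 row(s).
Then LEFT JOIN `sales t3` on grp_id: each of those 3 rows is kept; rows whose t2.grp_id has no match in t3 get NULL for t3's columns.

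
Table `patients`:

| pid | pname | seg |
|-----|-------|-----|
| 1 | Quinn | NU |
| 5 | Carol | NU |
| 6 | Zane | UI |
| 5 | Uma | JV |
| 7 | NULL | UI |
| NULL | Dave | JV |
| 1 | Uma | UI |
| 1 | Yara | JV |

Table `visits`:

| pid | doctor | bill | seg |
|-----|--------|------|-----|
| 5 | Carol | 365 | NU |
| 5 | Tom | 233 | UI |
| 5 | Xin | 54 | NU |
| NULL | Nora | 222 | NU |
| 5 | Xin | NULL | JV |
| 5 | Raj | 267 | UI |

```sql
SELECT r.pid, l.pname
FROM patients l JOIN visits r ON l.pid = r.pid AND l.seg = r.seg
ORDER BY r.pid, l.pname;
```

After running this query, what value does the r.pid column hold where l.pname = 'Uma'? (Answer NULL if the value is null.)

INNER JOIN keeps only pairs where the ON condition holds.
Matching on l.pid = r.pid AND l.seg = r.seg. A NULL in a compared column never satisfies the condition.
Matched pairs: 3.

5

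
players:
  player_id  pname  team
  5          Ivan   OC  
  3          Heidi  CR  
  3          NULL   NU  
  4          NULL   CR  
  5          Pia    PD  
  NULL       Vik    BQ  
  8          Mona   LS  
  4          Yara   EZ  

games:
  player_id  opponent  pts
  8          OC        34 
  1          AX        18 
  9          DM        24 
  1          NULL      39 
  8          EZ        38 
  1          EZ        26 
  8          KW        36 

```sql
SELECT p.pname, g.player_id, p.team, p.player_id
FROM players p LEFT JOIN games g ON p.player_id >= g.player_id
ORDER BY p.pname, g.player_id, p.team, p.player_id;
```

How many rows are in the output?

25

LEFT JOIN keeps every row from `players`; unmatched rows get NULL for `games`'s columns.
Matching on p.player_id >= g.player_id. A NULL in a compared column never satisfies the condition.
Matched pairs: 24; unmatched p rows kept: 1.
Total: 24 matched + 1 padded = 25 rows.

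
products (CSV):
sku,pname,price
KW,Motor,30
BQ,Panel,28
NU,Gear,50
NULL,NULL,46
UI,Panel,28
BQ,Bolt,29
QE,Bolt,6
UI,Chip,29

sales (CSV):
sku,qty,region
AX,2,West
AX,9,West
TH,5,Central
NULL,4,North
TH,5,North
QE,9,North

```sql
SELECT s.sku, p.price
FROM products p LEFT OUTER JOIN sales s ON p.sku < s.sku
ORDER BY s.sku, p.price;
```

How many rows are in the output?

17

LEFT JOIN keeps every row from `products`; unmatched rows get NULL for `sales`'s columns.
Matching on p.sku < s.sku. A NULL in a compared column never satisfies the condition.
- p (sku=KW) pairs with 3 row(s) of s.
- p (sku=BQ) pairs with 3 row(s) of s.
- p (sku=NU) pairs with 3 row(s) of s.
- p (sku=NULL) has no partner → padded with NULL.
- p (sku=UI) has no partner → padded with NULL.
- p (sku=BQ) pairs with 3 row(s) of s.
- p (sku=QE) pairs with 2 row(s) of s.
- p (sku=UI) has no partner → padded with NULL.
Total: 14 matched + 3 padded = 17 rows.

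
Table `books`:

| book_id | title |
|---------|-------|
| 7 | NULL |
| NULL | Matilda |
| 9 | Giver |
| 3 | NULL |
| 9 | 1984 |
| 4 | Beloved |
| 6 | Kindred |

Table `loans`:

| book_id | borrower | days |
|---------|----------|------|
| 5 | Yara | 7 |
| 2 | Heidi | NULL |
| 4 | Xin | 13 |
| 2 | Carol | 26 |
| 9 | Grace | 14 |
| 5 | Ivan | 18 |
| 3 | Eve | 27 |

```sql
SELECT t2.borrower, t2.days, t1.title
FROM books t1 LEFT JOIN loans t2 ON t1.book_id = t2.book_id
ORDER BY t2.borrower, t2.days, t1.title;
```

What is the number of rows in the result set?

LEFT JOIN keeps every row from `books`; unmatched rows get NULL for `loans`'s columns.
Matching on t1.book_id = t2.book_id. A NULL in a compared column never satisfies the condition.
Matched pairs: 4; unmatched t1 rows kept: 3.
Total: 4 matched + 3 padded = 7 rows.

7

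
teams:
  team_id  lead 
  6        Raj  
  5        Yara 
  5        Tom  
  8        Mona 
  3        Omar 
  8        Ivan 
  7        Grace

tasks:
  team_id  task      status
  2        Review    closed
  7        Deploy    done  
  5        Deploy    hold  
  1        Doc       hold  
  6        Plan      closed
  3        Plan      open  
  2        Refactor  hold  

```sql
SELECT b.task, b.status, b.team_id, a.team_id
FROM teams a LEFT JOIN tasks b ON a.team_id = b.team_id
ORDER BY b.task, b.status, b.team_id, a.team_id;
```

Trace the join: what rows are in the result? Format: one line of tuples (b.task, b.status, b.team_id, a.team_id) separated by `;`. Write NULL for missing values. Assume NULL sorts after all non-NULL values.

(Deploy, done, 7, 7); (Deploy, hold, 5, 5); (Deploy, hold, 5, 5); (Plan, closed, 6, 6); (Plan, open, 3, 3); (NULL, NULL, NULL, 8); (NULL, NULL, NULL, 8)

LEFT JOIN keeps every row from `teams`; unmatched rows get NULL for `tasks`'s columns.
Matching on a.team_id = b.team_id.
- team_id=6: 1 matching b row(s), so 1 row(s) emitted.
- team_id=5: 1 matching b row(s), so 1 row(s) emitted.
- team_id=5: 1 matching b row(s), so 1 row(s) emitted.
- team_id=8: no b row matches, row kept with b columns NULL.
- team_id=3: 1 matching b row(s), so 1 row(s) emitted.
- team_id=8: no b row matches, row kept with b columns NULL.
- team_id=7: 1 matching b row(s), so 1 row(s) emitted.
After projecting and ordering:
b.task | b.status | b.team_id | a.team_id
Deploy | done | 7 | 7
Deploy | hold | 5 | 5
Deploy | hold | 5 | 5
Plan | closed | 6 | 6
Plan | open | 3 | 3
NULL | NULL | NULL | 8
NULL | NULL | NULL | 8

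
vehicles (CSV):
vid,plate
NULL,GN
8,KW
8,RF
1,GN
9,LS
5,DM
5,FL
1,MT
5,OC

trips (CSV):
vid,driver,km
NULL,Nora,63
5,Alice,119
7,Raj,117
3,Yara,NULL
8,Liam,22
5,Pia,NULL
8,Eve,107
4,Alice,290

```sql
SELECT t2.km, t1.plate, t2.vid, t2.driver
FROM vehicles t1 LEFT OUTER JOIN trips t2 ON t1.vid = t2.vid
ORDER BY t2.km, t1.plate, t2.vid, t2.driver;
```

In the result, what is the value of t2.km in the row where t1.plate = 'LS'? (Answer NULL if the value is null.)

NULL

LEFT JOIN keeps every row from `vehicles`; unmatched rows get NULL for `trips`'s columns.
Matching on t1.vid = t2.vid. A NULL in a compared column never satisfies the condition.
Matched pairs: 10; unmatched t1 rows kept: 4.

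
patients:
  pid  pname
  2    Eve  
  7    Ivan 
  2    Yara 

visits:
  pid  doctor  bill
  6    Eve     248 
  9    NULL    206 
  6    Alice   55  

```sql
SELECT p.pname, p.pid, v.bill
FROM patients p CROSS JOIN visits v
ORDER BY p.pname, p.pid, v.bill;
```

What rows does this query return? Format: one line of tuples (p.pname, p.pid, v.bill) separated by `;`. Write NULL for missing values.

(Eve, 2, 55); (Eve, 2, 206); (Eve, 2, 248); (Ivan, 7, 55); (Ivan, 7, 206); (Ivan, 7, 248); (Yara, 2, 55); (Yara, 2, 206); (Yara, 2, 248)

CROSS JOIN pairs every row of `patients` with every row of `visits`: 3 × 3 = 9 rows.
After projecting and ordering:
p.pname | p.pid | v.bill
Eve | 2 | 55
Eve | 2 | 206
Eve | 2 | 248
Ivan | 7 | 55
Ivan | 7 | 206
Ivan | 7 | 248
Yara | 2 | 55
Yara | 2 | 206
Yara | 2 | 248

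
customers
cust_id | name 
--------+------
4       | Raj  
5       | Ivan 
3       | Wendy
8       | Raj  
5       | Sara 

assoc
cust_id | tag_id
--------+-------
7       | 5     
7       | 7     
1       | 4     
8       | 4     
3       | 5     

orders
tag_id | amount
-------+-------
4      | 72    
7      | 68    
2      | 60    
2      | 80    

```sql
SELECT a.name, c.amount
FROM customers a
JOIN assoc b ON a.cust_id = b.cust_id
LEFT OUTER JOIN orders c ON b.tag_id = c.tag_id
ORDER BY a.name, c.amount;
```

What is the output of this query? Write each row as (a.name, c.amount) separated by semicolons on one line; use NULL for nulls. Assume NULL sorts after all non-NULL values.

(Raj, 72); (Wendy, NULL)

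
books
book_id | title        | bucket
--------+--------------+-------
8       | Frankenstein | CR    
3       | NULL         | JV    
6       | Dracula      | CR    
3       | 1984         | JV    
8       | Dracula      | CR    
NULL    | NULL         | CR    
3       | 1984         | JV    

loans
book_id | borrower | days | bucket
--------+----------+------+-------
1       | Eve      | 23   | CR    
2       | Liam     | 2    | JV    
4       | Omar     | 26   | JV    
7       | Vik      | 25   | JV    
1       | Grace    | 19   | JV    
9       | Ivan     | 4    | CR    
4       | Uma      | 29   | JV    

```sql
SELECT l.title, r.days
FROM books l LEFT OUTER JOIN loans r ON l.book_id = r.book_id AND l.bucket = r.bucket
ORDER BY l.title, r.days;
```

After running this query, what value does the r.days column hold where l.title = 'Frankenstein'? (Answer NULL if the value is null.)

LEFT JOIN keeps every row from `books`; unmatched rows get NULL for `loans`'s columns.
Matching on l.book_id = r.book_id AND l.bucket = r.bucket. A NULL in a compared column never satisfies the condition.
Matched pairs: 0; unmatched l rows kept: 7.

NULL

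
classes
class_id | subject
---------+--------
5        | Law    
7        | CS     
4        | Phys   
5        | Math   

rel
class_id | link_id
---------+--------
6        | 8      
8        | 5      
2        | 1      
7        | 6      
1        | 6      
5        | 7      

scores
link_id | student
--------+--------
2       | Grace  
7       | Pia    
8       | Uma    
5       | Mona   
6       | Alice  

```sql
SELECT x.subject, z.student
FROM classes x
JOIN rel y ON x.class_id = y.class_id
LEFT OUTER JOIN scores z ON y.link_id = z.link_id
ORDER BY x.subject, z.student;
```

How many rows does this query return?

Evaluate left to right. First `classes x INNER JOIN rel y` on class_id: 3 row(s).
Then LEFT JOIN `scores z` on link_id: each of those 3 rows is kept; rows whose y.link_id has no match in z get NULL for z's columns.
Result: 3 row(s).

3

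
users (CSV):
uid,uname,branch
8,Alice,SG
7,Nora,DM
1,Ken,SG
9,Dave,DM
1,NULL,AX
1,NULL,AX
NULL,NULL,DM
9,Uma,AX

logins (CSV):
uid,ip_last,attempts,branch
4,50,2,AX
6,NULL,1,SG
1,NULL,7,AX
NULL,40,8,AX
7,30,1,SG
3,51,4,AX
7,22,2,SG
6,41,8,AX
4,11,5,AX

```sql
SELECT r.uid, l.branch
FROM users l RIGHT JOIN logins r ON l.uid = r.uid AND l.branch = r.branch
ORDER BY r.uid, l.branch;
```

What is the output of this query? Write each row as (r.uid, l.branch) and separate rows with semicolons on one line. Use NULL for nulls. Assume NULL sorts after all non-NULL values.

RIGHT JOIN keeps every row from `logins`; unmatched rows get NULL for `users`'s columns.
Matching on l.uid = r.uid AND l.branch = r.branch. A NULL in a compared column never satisfies the condition.
- uid=8, branch=SG: no matching r row.
- uid=7, branch=DM: no matching r row.
- uid=1, branch=SG: no matching r row.
- uid=9, branch=DM: no matching r row.
- uid=1, branch=AX: 1 matching r row(s), so 1 row(s) emitted.
- uid=1, branch=AX: 1 matching r row(s), so 1 row(s) emitted.
- uid=NULL, branch=DM: no matching r row.
- uid=9, branch=AX: no matching r row.
- 8 row(s) from r found no l partner → padded with NULL.
After projecting and ordering:
r.uid | l.branch
1 | AX
1 | AX
3 | NULL
4 | NULL
4 | NULL
6 | NULL
6 | NULL
7 | NULL
7 | NULL
NULL | NULL

(1, AX); (1, AX); (3, NULL); (4, NULL); (4, NULL); (6, NULL); (6, NULL); (7, NULL); (7, NULL); (NULL, NULL)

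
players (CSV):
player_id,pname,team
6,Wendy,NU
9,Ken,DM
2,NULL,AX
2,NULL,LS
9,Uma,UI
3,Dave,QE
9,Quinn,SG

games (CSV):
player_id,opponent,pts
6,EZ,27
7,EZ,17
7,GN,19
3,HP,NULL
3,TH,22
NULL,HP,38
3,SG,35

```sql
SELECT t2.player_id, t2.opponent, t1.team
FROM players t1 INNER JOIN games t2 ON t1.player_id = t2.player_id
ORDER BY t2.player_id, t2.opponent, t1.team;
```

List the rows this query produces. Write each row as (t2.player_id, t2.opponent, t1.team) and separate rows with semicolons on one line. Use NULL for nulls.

(3, HP, QE); (3, SG, QE); (3, TH, QE); (6, EZ, NU)

INNER JOIN keeps only pairs where the ON condition holds.
Matching on t1.player_id = t2.player_id. A NULL in a compared column never satisfies the condition.
- t1[0] player_id=6 → 1 match(es) in t2 → 1 row(s).
- t1[1] player_id=9 → no match; dropped.
- t1[2] player_id=2 → no match; dropped.
- t1[3] player_id=2 → no match; dropped.
- t1[4] player_id=9 → no match; dropped.
- t1[5] player_id=3 → 3 match(es) in t2 → 3 row(s).
- t1[6] player_id=9 → no match; dropped.
After projecting and ordering:
t2.player_id | t2.opponent | t1.team
3 | HP | QE
3 | SG | QE
3 | TH | QE
6 | EZ | NU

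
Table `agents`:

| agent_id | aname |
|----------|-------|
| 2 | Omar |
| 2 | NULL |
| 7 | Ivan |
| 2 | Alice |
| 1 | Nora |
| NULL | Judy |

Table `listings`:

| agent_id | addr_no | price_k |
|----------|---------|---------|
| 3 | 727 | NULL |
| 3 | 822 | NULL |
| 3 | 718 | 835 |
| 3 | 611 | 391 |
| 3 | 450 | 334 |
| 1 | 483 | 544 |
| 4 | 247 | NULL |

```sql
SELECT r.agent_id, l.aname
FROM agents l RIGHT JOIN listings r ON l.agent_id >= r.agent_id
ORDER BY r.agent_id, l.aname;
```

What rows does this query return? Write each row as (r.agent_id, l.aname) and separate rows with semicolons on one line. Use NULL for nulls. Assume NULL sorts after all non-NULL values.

(1, Alice); (1, Ivan); (1, Nora); (1, Omar); (1, NULL); (3, Ivan); (3, Ivan); (3, Ivan); (3, Ivan); (3, Ivan); (4, Ivan)

RIGHT JOIN keeps every row from `listings`; unmatched rows get NULL for `agents`'s columns.
Matching on l.agent_id >= r.agent_id. A NULL in a compared column never satisfies the condition.
- agent_id=2: 1 matching r row(s), so 1 row(s) emitted.
- agent_id=2: 1 matching r row(s), so 1 row(s) emitted.
- agent_id=7: 7 matching r row(s), so 7 row(s) emitted.
- agent_id=2: 1 matching r row(s), so 1 row(s) emitted.
- agent_id=1: 1 matching r row(s), so 1 row(s) emitted.
- agent_id=NULL: no matching r row.
- every r row matched at least one l row.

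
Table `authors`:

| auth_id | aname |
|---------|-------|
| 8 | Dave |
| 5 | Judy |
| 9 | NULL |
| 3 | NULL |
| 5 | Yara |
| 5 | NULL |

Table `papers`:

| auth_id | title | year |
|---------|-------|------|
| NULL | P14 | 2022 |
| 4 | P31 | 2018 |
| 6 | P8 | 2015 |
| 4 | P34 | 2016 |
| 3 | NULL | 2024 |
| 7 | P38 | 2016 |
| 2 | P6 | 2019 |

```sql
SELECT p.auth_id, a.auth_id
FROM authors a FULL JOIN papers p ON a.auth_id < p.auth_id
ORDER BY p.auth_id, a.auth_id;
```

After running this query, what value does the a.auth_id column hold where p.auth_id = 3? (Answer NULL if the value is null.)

FULL OUTER JOIN keeps every row from both sides; unmatched rows get NULL for the other side's columns.
Matching on a.auth_id < p.auth_id. A NULL in a compared column never satisfies the condition.
Matched pairs: 10; unmatched a rows kept: 2; unmatched p rows kept: 3.

NULL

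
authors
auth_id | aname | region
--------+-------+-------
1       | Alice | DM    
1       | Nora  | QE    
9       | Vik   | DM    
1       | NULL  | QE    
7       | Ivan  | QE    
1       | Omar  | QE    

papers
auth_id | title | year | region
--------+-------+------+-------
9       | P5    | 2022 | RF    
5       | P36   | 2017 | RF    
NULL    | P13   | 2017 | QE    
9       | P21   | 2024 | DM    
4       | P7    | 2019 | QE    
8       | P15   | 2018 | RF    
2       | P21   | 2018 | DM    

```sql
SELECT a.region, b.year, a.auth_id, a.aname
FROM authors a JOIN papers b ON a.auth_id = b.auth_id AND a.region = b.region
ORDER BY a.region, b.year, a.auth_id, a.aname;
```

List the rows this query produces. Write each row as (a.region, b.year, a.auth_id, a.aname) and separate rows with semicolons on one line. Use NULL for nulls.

(DM, 2024, 9, Vik)

INNER JOIN keeps only pairs where the ON condition holds.
Matching on a.auth_id = b.auth_id AND a.region = b.region. A NULL in a compared column never satisfies the condition.
- a (auth_id=1, region=DM) has no partner → excluded.
- a (auth_id=1, region=QE) has no partner → excluded.
- a (auth_id=9, region=DM) pairs with 1 row(s) of b.
- a (auth_id=1, region=QE) has no partner → excluded.
- a (auth_id=7, region=QE) has no partner → excluded.
- a (auth_id=1, region=QE) has no partner → excluded.
After projecting and ordering:
a.region | b.year | a.auth_id | a.aname
DM | 2024 | 9 | Vik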